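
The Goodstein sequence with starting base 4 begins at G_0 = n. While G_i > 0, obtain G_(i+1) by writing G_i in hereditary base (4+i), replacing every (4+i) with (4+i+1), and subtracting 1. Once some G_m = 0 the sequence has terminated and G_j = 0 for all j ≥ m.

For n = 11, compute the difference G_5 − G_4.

G_0 = 11. HB_4(11) = 2·4 + 3. Bump = 13. G_1 = 12.
G_1 = 12. HB_5(12) = 2·5 + 2. Bump = 14. G_2 = 13.
G_2 = 13. HB_6(13) = 2·6 + 1. Bump = 15. G_3 = 14.
G_3 = 14. HB_7(14) = 2·7. Bump = 16. G_4 = 15.
G_4 = 15. HB_8(15) = 8 + 7. Bump = 16. G_5 = 15.

0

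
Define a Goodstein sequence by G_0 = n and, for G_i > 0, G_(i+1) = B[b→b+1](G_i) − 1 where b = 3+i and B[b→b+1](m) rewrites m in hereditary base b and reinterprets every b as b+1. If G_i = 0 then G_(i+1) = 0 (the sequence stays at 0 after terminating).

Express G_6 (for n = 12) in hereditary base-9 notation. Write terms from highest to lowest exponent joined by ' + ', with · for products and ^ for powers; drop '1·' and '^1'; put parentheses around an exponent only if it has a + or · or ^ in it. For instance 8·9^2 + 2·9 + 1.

7·9 + 6

G_0 = 12. HB_3(12) = 3^2 + 3. Bump = 20. G_1 = 19.
G_1 = 19. HB_4(19) = 4^2 + 3. Bump = 28. G_2 = 27.
G_2 = 27. HB_5(27) = 5^2 + 2. Bump = 38. G_3 = 37.
G_3 = 37. HB_6(37) = 6^2 + 1. Bump = 50. G_4 = 49.
G_4 = 49. HB_7(49) = 7^2. Bump = 64. G_5 = 63.
G_5 = 63. HB_8(63) = 7·8 + 7. Bump = 70. G_6 = 69.
G_6 = 69. HB_9(69) = 7·9 + 6. Bump = 76. G_7 = 75.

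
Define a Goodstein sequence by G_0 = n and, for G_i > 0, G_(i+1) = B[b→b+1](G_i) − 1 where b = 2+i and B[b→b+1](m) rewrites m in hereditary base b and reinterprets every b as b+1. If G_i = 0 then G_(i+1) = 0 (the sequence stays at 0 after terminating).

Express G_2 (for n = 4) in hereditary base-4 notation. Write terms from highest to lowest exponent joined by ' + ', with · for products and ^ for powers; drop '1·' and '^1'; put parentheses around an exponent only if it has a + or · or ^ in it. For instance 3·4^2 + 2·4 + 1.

2·4^2 + 2·4 + 1

G_0=4  [base 2] 2^2  →[2↦3]→  3^3 = 27  −1 ⇒ G_1=26
G_1=26  [base 3] 2·3^2 + 2·3 + 2  →[3↦4]→  2·4^2 + 2·4 + 2 = 42  −1 ⇒ G_2=41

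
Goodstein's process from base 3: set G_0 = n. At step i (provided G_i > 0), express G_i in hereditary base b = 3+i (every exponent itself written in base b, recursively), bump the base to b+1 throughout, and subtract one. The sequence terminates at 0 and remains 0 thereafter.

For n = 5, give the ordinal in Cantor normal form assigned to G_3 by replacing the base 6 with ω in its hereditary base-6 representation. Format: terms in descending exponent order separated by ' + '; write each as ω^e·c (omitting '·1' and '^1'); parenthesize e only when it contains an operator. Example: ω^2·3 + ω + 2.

5

i=0: 5 = 3 + 2 (b=3); 3→4: 4 + 2 = 6; 6−1 = 5
i=1: 5 = 4 + 1 (b=4); 4→5: 5 + 1 = 6; 6−1 = 5
i=2: 5 = 5 (b=5); 5→6: 6 = 6; 6−1 = 5
i=3: 5 = 5 (b=6); 6→7: 5 = 5; 5−1 = 4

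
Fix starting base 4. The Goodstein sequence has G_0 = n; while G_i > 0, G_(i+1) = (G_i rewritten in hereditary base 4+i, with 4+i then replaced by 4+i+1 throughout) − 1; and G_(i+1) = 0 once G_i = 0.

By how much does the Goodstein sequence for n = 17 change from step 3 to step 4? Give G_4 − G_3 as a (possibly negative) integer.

(0) 17|_4 = 4^2 + 1 ↦ 5^2 + 1|_5 = 26 ⇒ 25
(1) 25|_5 = 5^2 ↦ 6^2|_6 = 36 ⇒ 35
(2) 35|_6 = 5·6 + 5 ↦ 5·7 + 5|_7 = 40 ⇒ 39
(3) 39|_7 = 5·7 + 4 ↦ 5·8 + 4|_8 = 44 ⇒ 43

4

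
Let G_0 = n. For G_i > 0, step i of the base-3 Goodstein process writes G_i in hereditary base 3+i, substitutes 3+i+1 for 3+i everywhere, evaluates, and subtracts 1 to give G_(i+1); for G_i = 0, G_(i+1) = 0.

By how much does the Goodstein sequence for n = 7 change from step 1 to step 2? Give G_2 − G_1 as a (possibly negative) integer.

i=0: 7 = 2·3 + 1 (b=3); 3→4: 2·4 + 1 = 9; 9−1 = 8
i=1: 8 = 2·4 (b=4); 4→5: 2·5 = 10; 10−1 = 9

1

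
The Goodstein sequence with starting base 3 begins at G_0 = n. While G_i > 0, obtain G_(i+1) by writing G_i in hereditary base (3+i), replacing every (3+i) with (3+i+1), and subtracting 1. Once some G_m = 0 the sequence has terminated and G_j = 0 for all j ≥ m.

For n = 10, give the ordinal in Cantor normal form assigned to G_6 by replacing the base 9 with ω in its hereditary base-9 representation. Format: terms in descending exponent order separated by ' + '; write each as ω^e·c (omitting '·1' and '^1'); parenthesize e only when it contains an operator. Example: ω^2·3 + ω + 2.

step 0: 10 = 3^2 + 1; sub 4 for 3: 4^2 + 1; = 17; G_1 = 17−1 = 16
step 1: 16 = 4^2; sub 5 for 4: 5^2; = 25; G_2 = 25−1 = 24
step 2: 24 = 4·5 + 4; sub 6 for 5: 4·6 + 4; = 28; G_3 = 28−1 = 27
step 3: 27 = 4·6 + 3; sub 7 for 6: 4·7 + 3; = 31; G_4 = 31−1 = 30
step 4: 30 = 4·7 + 2; sub 8 for 7: 4·8 + 2; = 34; G_5 = 34−1 = 33
step 5: 33 = 4·8 + 1; sub 9 for 8: 4·9 + 1; = 37; G_6 = 37−1 = 36
step 6: 36 = 4·9; sub 10 for 9: 4·10; = 40; G_7 = 40−1 = 39

ω·4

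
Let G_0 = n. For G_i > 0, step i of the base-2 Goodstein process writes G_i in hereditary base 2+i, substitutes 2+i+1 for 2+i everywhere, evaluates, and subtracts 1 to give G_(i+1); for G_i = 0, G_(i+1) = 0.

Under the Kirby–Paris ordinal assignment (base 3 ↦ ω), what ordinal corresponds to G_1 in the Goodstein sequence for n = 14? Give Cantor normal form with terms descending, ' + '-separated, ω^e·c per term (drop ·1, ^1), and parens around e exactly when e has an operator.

ω^(ω + 1) + ω^ω + 2

step 0: 14 = 2^(2 + 1) + 2^2 + 2; sub 3 for 2: 3^(3 + 1) + 3^3 + 3; = 111; G_1 = 111−1 = 110
step 1: 110 = 3^(3 + 1) + 3^3 + 2; sub 4 for 3: 4^(4 + 1) + 4^4 + 2; = 1282; G_2 = 1282−1 = 1281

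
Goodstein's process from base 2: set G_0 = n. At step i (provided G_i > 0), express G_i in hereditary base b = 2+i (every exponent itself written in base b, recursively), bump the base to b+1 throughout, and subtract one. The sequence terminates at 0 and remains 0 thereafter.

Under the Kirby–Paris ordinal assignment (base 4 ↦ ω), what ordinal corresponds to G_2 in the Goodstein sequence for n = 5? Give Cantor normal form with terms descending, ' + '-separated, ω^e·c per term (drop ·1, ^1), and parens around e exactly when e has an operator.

ω^3·3 + ω^2·3 + ω·3 + 3

G_0=5  [base 2] 2^2 + 1  →[2↦3]→  3^3 + 1 = 28  −1 ⇒ G_1=27
G_1=27  [base 3] 3^3  →[3↦4]→  4^4 = 256  −1 ⇒ G_2=255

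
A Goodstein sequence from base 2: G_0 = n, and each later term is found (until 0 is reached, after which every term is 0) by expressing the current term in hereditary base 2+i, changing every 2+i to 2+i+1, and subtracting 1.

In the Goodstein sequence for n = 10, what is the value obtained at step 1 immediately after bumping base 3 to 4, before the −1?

base 2: 10 = 2^(2 + 1) + 2; at 3: 3^(3 + 1) + 3 = 84; next = 83
base 3: 83 = 3^(3 + 1) + 2; at 4: 4^(4 + 1) + 2 = 1026; next = 1025

1026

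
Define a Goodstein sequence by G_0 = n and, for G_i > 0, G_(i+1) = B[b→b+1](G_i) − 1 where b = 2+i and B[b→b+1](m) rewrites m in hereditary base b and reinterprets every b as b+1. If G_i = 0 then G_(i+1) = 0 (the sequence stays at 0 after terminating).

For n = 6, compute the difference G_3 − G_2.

2868

base 2: 6 = 2^2 + 2; at 3: 3^3 + 3 = 30; next = 29
base 3: 29 = 3^3 + 2; at 4: 4^4 + 2 = 258; next = 257
base 4: 257 = 4^4 + 1; at 5: 5^5 + 1 = 3126; next = 3125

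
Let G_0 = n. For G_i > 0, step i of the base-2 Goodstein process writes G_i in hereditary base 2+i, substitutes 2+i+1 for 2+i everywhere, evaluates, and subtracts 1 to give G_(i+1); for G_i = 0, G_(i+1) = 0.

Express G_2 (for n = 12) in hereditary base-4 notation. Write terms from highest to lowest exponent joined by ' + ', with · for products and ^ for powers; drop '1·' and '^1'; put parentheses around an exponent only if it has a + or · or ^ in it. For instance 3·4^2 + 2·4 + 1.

4^(4 + 1) + 2·4^2 + 2·4 + 1

12 —HB2→ 2^(2 + 1) + 2^2 —bump→ 3^(3 + 1) + 3^3 = 108 —(−1)→ 107
107 —HB3→ 3^(3 + 1) + 2·3^2 + 2·3 + 2 —bump→ 4^(4 + 1) + 2·4^2 + 2·4 + 2 = 1066 —(−1)→ 1065
1065 —HB4→ 4^(4 + 1) + 2·4^2 + 2·4 + 1 —bump→ 5^(5 + 1) + 2·5^2 + 2·5 + 1 = 15686 —(−1)→ 15685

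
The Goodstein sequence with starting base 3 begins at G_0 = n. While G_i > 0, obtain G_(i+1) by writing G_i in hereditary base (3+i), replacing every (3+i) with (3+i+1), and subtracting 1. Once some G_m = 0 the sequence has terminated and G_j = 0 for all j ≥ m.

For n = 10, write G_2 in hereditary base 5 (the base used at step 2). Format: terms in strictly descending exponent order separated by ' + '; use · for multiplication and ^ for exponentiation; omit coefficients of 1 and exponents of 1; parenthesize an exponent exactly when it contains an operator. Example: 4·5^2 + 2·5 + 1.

4·5 + 4

i=0: 10 = 3^2 + 1 (b=3); 3→4: 4^2 + 1 = 17; 17−1 = 16
i=1: 16 = 4^2 (b=4); 4→5: 5^2 = 25; 25−1 = 24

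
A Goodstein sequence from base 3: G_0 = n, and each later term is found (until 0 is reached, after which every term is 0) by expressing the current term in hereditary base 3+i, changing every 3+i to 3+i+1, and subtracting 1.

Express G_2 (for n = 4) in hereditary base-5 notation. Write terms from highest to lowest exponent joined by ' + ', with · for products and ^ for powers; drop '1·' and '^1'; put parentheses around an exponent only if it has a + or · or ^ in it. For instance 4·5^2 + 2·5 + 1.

4

i=0: 4 = 3 + 1 (b=3); 3→4: 4 + 1 = 5; 5−1 = 4
i=1: 4 = 4 (b=4); 4→5: 5 = 5; 5−1 = 4
i=2: 4 = 4 (b=5); 5→6: 4 = 4; 4−1 = 3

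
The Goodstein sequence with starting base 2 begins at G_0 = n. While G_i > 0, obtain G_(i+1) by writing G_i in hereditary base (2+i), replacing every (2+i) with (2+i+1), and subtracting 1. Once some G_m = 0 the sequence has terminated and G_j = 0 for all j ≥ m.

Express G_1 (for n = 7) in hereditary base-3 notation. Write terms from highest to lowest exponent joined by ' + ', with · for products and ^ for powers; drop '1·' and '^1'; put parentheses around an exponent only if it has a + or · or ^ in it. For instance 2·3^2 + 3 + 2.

3^3 + 3

G_0 = 7. HB_2(7) = 2^2 + 2 + 1. Bump = 31. G_1 = 30.
G_1 = 30. HB_3(30) = 3^3 + 3. Bump = 260. G_2 = 259.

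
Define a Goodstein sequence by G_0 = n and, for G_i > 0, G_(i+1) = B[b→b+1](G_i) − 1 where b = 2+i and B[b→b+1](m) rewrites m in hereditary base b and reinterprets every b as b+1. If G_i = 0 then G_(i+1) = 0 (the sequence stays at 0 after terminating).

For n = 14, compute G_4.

326591

base 2: 14 = 2^(2 + 1) + 2^2 + 2; at 3: 3^(3 + 1) + 3^3 + 3 = 111; next = 110
base 3: 110 = 3^(3 + 1) + 3^3 + 2; at 4: 4^(4 + 1) + 4^4 + 2 = 1282; next = 1281
base 4: 1281 = 4^(4 + 1) + 4^4 + 1; at 5: 5^(5 + 1) + 5^5 + 1 = 18751; next = 18750
base 5: 18750 = 5^(5 + 1) + 5^5; at 6: 6^(6 + 1) + 6^6 = 326592; next = 326591
base 6: 326591 = 6^(6 + 1) + 5·6^5 + 5·6^4 + 5·6^3 + 5·6^2 + 5·6 + 5; at 7: 7^(7 + 1) + 5·7^5 + 5·7^4 + 5·7^3 + 5·7^2 + 5·7 + 5 = 5862841; next = 5862840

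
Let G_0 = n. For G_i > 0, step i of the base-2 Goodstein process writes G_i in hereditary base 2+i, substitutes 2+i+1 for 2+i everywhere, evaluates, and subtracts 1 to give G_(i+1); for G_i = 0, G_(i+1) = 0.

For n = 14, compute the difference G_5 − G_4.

5536249

G_0=14  [base 2] 2^(2 + 1) + 2^2 + 2  →[2↦3]→  3^(3 + 1) + 3^3 + 3 = 111  −1 ⇒ G_1=110
G_1=110  [base 3] 3^(3 + 1) + 3^3 + 2  →[3↦4]→  4^(4 + 1) + 4^4 + 2 = 1282  −1 ⇒ G_2=1281
G_2=1281  [base 4] 4^(4 + 1) + 4^4 + 1  →[4↦5]→  5^(5 + 1) + 5^5 + 1 = 18751  −1 ⇒ G_3=18750
G_3=18750  [base 5] 5^(5 + 1) + 5^5  →[5↦6]→  6^(6 + 1) + 6^6 = 326592  −1 ⇒ G_4=326591
G_4=326591  [base 6] 6^(6 + 1) + 5·6^5 + 5·6^4 + 5·6^3 + 5·6^2 + 5·6 + 5  →[6↦7]→  7^(7 + 1) + 5·7^5 + 5·7^4 + 5·7^3 + 5·7^2 + 5·7 + 5 = 5862841  −1 ⇒ G_5=5862840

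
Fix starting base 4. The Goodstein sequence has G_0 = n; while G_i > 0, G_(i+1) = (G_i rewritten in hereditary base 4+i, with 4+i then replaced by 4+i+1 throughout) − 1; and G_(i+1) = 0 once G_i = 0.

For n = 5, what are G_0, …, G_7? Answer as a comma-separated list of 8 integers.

G_0 = 5. HB_4(5) = 4 + 1. Bump = 6. G_1 = 5.
G_1 = 5. HB_5(5) = 5. Bump = 6. G_2 = 5.
G_2 = 5. HB_6(5) = 5. Bump = 5. G_3 = 4.
G_3 = 4. HB_7(4) = 4. Bump = 4. G_4 = 3.
G_4 = 3. HB_8(3) = 3. Bump = 3. G_5 = 2.
G_5 = 2. HB_9(2) = 2. Bump = 2. G_6 = 1.
G_6 = 1. HB_10(1) = 1. Bump = 1. G_7 = 0.

5, 5, 5, 4, 3, 2, 1, 0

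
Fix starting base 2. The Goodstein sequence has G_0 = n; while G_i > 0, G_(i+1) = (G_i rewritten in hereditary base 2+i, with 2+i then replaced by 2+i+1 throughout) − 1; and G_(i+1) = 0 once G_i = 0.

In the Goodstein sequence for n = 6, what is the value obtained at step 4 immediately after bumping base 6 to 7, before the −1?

98040

step 0: 6 = 2^2 + 2; sub 3 for 2: 3^3 + 3; = 30; G_1 = 30−1 = 29
step 1: 29 = 3^3 + 2; sub 4 for 3: 4^4 + 2; = 258; G_2 = 258−1 = 257
step 2: 257 = 4^4 + 1; sub 5 for 4: 5^5 + 1; = 3126; G_3 = 3126−1 = 3125
step 3: 3125 = 5^5; sub 6 for 5: 6^6; = 46656; G_4 = 46656−1 = 46655
step 4: 46655 = 5·6^5 + 5·6^4 + 5·6^3 + 5·6^2 + 5·6 + 5; sub 7 for 6: 5·7^5 + 5·7^4 + 5·7^3 + 5·7^2 + 5·7 + 5; = 98040; G_5 = 98040−1 = 98039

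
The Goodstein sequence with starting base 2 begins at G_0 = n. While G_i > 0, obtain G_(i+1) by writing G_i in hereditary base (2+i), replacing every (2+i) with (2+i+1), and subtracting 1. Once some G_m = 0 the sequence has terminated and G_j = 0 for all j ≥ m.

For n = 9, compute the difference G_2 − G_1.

942

[0] 9 ≡ 2^(2 + 1) + 1 (base 2). Lift 3: 82. −1: 81.
[1] 81 ≡ 3^(3 + 1) (base 3). Lift 4: 1024. −1: 1023.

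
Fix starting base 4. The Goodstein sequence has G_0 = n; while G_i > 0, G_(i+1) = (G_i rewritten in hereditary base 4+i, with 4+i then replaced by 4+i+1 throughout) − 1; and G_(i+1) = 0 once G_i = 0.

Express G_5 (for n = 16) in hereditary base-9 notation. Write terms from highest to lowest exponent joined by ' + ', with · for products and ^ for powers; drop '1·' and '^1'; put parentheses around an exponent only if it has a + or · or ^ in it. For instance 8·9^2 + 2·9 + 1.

4·9

step 0: 16 = 4^2; sub 5 for 4: 5^2; = 25; G_1 = 25−1 = 24
step 1: 24 = 4·5 + 4; sub 6 for 5: 4·6 + 4; = 28; G_2 = 28−1 = 27
step 2: 27 = 4·6 + 3; sub 7 for 6: 4·7 + 3; = 31; G_3 = 31−1 = 30
step 3: 30 = 4·7 + 2; sub 8 for 7: 4·8 + 2; = 34; G_4 = 34−1 = 33
step 4: 33 = 4·8 + 1; sub 9 for 8: 4·9 + 1; = 37; G_5 = 37−1 = 36
step 5: 36 = 4·9; sub 10 for 9: 4·10; = 40; G_6 = 40−1 = 39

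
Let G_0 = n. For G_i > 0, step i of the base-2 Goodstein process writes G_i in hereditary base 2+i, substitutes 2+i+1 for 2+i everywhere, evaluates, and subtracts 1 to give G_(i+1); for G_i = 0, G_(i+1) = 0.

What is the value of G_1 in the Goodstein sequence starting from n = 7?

30

[0] 7 ≡ 2^2 + 2 + 1 (base 2). Lift 3: 31. −1: 30.
[1] 30 ≡ 3^3 + 3 (base 3). Lift 4: 260. −1: 259.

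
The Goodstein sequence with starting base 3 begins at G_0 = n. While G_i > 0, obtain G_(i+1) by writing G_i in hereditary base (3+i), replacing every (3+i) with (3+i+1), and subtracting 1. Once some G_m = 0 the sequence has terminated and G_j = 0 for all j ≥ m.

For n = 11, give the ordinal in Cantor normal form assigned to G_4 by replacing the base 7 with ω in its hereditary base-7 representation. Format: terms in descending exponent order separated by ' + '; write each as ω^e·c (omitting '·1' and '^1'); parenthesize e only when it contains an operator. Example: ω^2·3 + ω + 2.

ω·5 + 4

G_0 = 11. HB_3(11) = 3^2 + 2. Bump = 18. G_1 = 17.
G_1 = 17. HB_4(17) = 4^2 + 1. Bump = 26. G_2 = 25.
G_2 = 25. HB_5(25) = 5^2. Bump = 36. G_3 = 35.
G_3 = 35. HB_6(35) = 5·6 + 5. Bump = 40. G_4 = 39.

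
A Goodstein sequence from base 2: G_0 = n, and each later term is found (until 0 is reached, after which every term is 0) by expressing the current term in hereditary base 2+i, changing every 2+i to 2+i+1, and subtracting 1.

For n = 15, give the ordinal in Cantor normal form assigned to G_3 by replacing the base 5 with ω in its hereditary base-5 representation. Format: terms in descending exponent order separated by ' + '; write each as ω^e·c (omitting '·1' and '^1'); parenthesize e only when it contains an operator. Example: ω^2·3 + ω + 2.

i=0: 15 = 2^(2 + 1) + 2^2 + 2 + 1 (b=2); 2→3: 3^(3 + 1) + 3^3 + 3 + 1 = 112; 112−1 = 111
i=1: 111 = 3^(3 + 1) + 3^3 + 3 (b=3); 3→4: 4^(4 + 1) + 4^4 + 4 = 1284; 1284−1 = 1283
i=2: 1283 = 4^(4 + 1) + 4^4 + 3 (b=4); 4→5: 5^(5 + 1) + 5^5 + 3 = 18753; 18753−1 = 18752
i=3: 18752 = 5^(5 + 1) + 5^5 + 2 (b=5); 5→6: 6^(6 + 1) + 6^6 + 2 = 326594; 326594−1 = 326593

ω^(ω + 1) + ω^ω + 2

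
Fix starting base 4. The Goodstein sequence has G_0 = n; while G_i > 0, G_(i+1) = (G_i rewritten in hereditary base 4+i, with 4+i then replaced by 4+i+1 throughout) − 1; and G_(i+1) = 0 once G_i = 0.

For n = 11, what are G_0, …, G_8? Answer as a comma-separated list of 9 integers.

[0] 11 ≡ 2·4 + 3 (base 4). Lift 5: 13. −1: 12.
[1] 12 ≡ 2·5 + 2 (base 5). Lift 6: 14. −1: 13.
[2] 13 ≡ 2·6 + 1 (base 6). Lift 7: 15. −1: 14.
[3] 14 ≡ 2·7 (base 7). Lift 8: 16. −1: 15.
[4] 15 ≡ 8 + 7 (base 8). Lift 9: 16. −1: 15.
[5] 15 ≡ 9 + 6 (base 9). Lift 10: 16. −1: 15.
[6] 15 ≡ 10 + 5 (base 10). Lift 11: 16. −1: 15.
[7] 15 ≡ 11 + 4 (base 11). Lift 12: 16. −1: 15.

11, 12, 13, 14, 15, 15, 15, 15, 15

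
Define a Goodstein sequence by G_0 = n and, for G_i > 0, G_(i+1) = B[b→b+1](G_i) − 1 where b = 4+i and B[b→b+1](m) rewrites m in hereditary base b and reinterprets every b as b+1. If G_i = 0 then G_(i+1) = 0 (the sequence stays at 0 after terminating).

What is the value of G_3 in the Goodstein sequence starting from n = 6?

6

base 4: 6 = 4 + 2; at 5: 5 + 2 = 7; next = 6
base 5: 6 = 5 + 1; at 6: 6 + 1 = 7; next = 6
base 6: 6 = 6; at 7: 7 = 7; next = 6
base 7: 6 = 6; at 8: 6 = 6; next = 5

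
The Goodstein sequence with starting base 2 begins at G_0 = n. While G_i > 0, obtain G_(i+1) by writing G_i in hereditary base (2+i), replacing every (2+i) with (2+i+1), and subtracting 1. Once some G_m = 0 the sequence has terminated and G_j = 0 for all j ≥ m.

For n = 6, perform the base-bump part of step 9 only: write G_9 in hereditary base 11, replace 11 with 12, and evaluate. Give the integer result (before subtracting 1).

1357260

G_0 = 6. HB_2(6) = 2^2 + 2. Bump = 30. G_1 = 29.
G_1 = 29. HB_3(29) = 3^3 + 2. Bump = 258. G_2 = 257.
G_2 = 257. HB_4(257) = 4^4 + 1. Bump = 3126. G_3 = 3125.
G_3 = 3125. HB_5(3125) = 5^5. Bump = 46656. G_4 = 46655.
G_4 = 46655. HB_6(46655) = 5·6^5 + 5·6^4 + 5·6^3 + 5·6^2 + 5·6 + 5. Bump = 98040. G_5 = 98039.
G_5 = 98039. HB_7(98039) = 5·7^5 + 5·7^4 + 5·7^3 + 5·7^2 + 5·7 + 4. Bump = 187244. G_6 = 187243.
G_6 = 187243. HB_8(187243) = 5·8^5 + 5·8^4 + 5·8^3 + 5·8^2 + 5·8 + 3. Bump = 332148. G_7 = 332147.
G_7 = 332147. HB_9(332147) = 5·9^5 + 5·9^4 + 5·9^3 + 5·9^2 + 5·9 + 2. Bump = 555552. G_8 = 555551.
G_8 = 555551. HB_10(555551) = 5·10^5 + 5·10^4 + 5·10^3 + 5·10^2 + 5·10 + 1. Bump = 885776. G_9 = 885775.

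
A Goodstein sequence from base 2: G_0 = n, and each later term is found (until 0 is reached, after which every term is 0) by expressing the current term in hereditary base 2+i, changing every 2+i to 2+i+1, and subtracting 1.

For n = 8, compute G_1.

8 —HB2→ 2^(2 + 1) —bump→ 3^(3 + 1) = 81 —(−1)→ 80
80 —HB3→ 2·3^3 + 2·3^2 + 2·3 + 2 —bump→ 2·4^4 + 2·4^2 + 2·4 + 2 = 554 —(−1)→ 553

80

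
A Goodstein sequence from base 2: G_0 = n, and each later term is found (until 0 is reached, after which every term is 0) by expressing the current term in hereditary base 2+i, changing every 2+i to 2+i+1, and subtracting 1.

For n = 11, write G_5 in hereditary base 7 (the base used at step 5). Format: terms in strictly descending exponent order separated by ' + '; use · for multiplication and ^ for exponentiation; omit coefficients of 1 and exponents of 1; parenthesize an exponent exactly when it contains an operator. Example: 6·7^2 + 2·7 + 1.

11 —HB2→ 2^(2 + 1) + 2 + 1 —bump→ 3^(3 + 1) + 3 + 1 = 85 —(−1)→ 84
84 —HB3→ 3^(3 + 1) + 3 —bump→ 4^(4 + 1) + 4 = 1028 —(−1)→ 1027
1027 —HB4→ 4^(4 + 1) + 3 —bump→ 5^(5 + 1) + 3 = 15628 —(−1)→ 15627
15627 —HB5→ 5^(5 + 1) + 2 —bump→ 6^(6 + 1) + 2 = 279938 —(−1)→ 279937
279937 —HB6→ 6^(6 + 1) + 1 —bump→ 7^(7 + 1) + 1 = 5764802 —(−1)→ 5764801
5764801 —HB7→ 7^(7 + 1) —bump→ 8^(8 + 1) = 134217728 —(−1)→ 134217727

7^(7 + 1)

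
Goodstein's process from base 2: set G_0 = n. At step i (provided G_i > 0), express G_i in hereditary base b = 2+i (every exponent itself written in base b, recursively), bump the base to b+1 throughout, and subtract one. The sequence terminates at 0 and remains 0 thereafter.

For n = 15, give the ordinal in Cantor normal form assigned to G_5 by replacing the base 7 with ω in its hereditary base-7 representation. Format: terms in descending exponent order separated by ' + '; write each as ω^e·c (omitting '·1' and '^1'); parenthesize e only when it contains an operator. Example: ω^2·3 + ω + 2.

ω^(ω + 1) + ω^ω

(0) 15|_2 = 2^(2 + 1) + 2^2 + 2 + 1 ↦ 3^(3 + 1) + 3^3 + 3 + 1|_3 = 112 ⇒ 111
(1) 111|_3 = 3^(3 + 1) + 3^3 + 3 ↦ 4^(4 + 1) + 4^4 + 4|_4 = 1284 ⇒ 1283
(2) 1283|_4 = 4^(4 + 1) + 4^4 + 3 ↦ 5^(5 + 1) + 5^5 + 3|_5 = 18753 ⇒ 18752
(3) 18752|_5 = 5^(5 + 1) + 5^5 + 2 ↦ 6^(6 + 1) + 6^6 + 2|_6 = 326594 ⇒ 326593
(4) 326593|_6 = 6^(6 + 1) + 6^6 + 1 ↦ 7^(7 + 1) + 7^7 + 1|_7 = 6588345 ⇒ 6588344
(5) 6588344|_7 = 7^(7 + 1) + 7^7 ↦ 8^(8 + 1) + 8^8|_8 = 150994944 ⇒ 150994943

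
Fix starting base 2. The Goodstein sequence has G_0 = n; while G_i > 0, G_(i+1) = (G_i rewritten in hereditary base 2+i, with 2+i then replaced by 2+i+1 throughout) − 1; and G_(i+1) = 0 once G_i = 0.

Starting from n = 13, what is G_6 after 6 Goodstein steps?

134219479

(0) 13|_2 = 2^(2 + 1) + 2^2 + 1 ↦ 3^(3 + 1) + 3^3 + 1|_3 = 109 ⇒ 108
(1) 108|_3 = 3^(3 + 1) + 3^3 ↦ 4^(4 + 1) + 4^4|_4 = 1280 ⇒ 1279
(2) 1279|_4 = 4^(4 + 1) + 3·4^3 + 3·4^2 + 3·4 + 3 ↦ 5^(5 + 1) + 3·5^3 + 3·5^2 + 3·5 + 3|_5 = 16093 ⇒ 16092
(3) 16092|_5 = 5^(5 + 1) + 3·5^3 + 3·5^2 + 3·5 + 2 ↦ 6^(6 + 1) + 3·6^3 + 3·6^2 + 3·6 + 2|_6 = 280712 ⇒ 280711
(4) 280711|_6 = 6^(6 + 1) + 3·6^3 + 3·6^2 + 3·6 + 1 ↦ 7^(7 + 1) + 3·7^3 + 3·7^2 + 3·7 + 1|_7 = 5765999 ⇒ 5765998
(5) 5765998|_7 = 7^(7 + 1) + 3·7^3 + 3·7^2 + 3·7 ↦ 8^(8 + 1) + 3·8^3 + 3·8^2 + 3·8|_8 = 134219480 ⇒ 134219479
(6) 134219479|_8 = 8^(8 + 1) + 3·8^3 + 3·8^2 + 2·8 + 7 ↦ 9^(9 + 1) + 3·9^3 + 3·9^2 + 2·9 + 7|_9 = 3486786856 ⇒ 3486786855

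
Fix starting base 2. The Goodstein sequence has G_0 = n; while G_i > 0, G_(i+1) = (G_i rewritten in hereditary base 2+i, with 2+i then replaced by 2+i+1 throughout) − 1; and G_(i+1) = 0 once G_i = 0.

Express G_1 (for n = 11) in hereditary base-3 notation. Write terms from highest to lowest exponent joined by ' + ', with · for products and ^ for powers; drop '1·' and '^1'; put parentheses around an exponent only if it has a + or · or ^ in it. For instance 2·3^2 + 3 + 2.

3^(3 + 1) + 3

G_0 = 11. HB_2(11) = 2^(2 + 1) + 2 + 1. Bump = 85. G_1 = 84.
G_1 = 84. HB_3(84) = 3^(3 + 1) + 3. Bump = 1028. G_2 = 1027.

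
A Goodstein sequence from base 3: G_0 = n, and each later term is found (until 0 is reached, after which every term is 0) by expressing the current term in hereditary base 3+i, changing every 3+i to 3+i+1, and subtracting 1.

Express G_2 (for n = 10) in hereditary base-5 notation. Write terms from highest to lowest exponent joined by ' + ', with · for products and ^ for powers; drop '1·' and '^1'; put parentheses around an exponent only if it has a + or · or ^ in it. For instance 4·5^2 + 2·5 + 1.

4·5 + 4

10 —HB3→ 3^2 + 1 —bump→ 4^2 + 1 = 17 —(−1)→ 16
16 —HB4→ 4^2 —bump→ 5^2 = 25 —(−1)→ 24
24 —HB5→ 4·5 + 4 —bump→ 4·6 + 4 = 28 —(−1)→ 27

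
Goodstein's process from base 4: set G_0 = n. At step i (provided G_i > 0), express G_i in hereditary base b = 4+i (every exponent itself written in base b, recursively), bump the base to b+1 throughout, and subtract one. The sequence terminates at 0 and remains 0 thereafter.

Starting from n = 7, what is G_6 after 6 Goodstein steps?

5

G_0 = 7. HB_4(7) = 4 + 3. Bump = 8. G_1 = 7.
G_1 = 7. HB_5(7) = 5 + 2. Bump = 8. G_2 = 7.
G_2 = 7. HB_6(7) = 6 + 1. Bump = 8. G_3 = 7.
G_3 = 7. HB_7(7) = 7. Bump = 8. G_4 = 7.
G_4 = 7. HB_8(7) = 7. Bump = 7. G_5 = 6.
G_5 = 6. HB_9(6) = 6. Bump = 6. G_6 = 5.
G_6 = 5. HB_10(5) = 5. Bump = 5. G_7 = 4.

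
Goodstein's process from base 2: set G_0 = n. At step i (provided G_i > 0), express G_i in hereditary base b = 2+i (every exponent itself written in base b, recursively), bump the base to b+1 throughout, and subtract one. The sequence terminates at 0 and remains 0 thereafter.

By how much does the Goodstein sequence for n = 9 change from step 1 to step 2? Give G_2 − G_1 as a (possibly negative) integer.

942

step 0: 9 = 2^(2 + 1) + 1; sub 3 for 2: 3^(3 + 1) + 1; = 82; G_1 = 82−1 = 81
step 1: 81 = 3^(3 + 1); sub 4 for 3: 4^(4 + 1); = 1024; G_2 = 1024−1 = 1023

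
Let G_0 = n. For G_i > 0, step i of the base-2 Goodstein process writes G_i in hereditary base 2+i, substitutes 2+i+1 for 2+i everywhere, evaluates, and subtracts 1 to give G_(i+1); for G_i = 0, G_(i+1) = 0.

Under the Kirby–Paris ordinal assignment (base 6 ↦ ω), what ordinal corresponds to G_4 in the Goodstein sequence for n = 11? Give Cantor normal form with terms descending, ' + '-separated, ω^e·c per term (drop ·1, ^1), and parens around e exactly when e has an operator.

ω^(ω + 1) + 1

(0) 11|_2 = 2^(2 + 1) + 2 + 1 ↦ 3^(3 + 1) + 3 + 1|_3 = 85 ⇒ 84
(1) 84|_3 = 3^(3 + 1) + 3 ↦ 4^(4 + 1) + 4|_4 = 1028 ⇒ 1027
(2) 1027|_4 = 4^(4 + 1) + 3 ↦ 5^(5 + 1) + 3|_5 = 15628 ⇒ 15627
(3) 15627|_5 = 5^(5 + 1) + 2 ↦ 6^(6 + 1) + 2|_6 = 279938 ⇒ 279937
(4) 279937|_6 = 6^(6 + 1) + 1 ↦ 7^(7 + 1) + 1|_7 = 5764802 ⇒ 5764801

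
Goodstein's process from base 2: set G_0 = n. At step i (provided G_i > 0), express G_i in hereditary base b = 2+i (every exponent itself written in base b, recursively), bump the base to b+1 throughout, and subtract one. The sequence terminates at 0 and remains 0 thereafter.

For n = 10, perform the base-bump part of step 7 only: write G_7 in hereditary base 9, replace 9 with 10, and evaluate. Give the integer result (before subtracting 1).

50000555552

G_0=10  [base 2] 2^(2 + 1) + 2  →[2↦3]→  3^(3 + 1) + 3 = 84  −1 ⇒ G_1=83
G_1=83  [base 3] 3^(3 + 1) + 2  →[3↦4]→  4^(4 + 1) + 2 = 1026  −1 ⇒ G_2=1025
G_2=1025  [base 4] 4^(4 + 1) + 1  →[4↦5]→  5^(5 + 1) + 1 = 15626  −1 ⇒ G_3=15625
G_3=15625  [base 5] 5^(5 + 1)  →[5↦6]→  6^(6 + 1) = 279936  −1 ⇒ G_4=279935
G_4=279935  [base 6] 5·6^6 + 5·6^5 + 5·6^4 + 5·6^3 + 5·6^2 + 5·6 + 5  →[6↦7]→  5·7^7 + 5·7^5 + 5·7^4 + 5·7^3 + 5·7^2 + 5·7 + 5 = 4215755  −1 ⇒ G_5=4215754
G_5=4215754  [base 7] 5·7^7 + 5·7^5 + 5·7^4 + 5·7^3 + 5·7^2 + 5·7 + 4  →[7↦8]→  5·8^8 + 5·8^5 + 5·8^4 + 5·8^3 + 5·8^2 + 5·8 + 4 = 84073324  −1 ⇒ G_6=84073323
G_6=84073323  [base 8] 5·8^8 + 5·8^5 + 5·8^4 + 5·8^3 + 5·8^2 + 5·8 + 3  →[8↦9]→  5·9^9 + 5·9^5 + 5·9^4 + 5·9^3 + 5·9^2 + 5·9 + 3 = 1937434593  −1 ⇒ G_7=1937434592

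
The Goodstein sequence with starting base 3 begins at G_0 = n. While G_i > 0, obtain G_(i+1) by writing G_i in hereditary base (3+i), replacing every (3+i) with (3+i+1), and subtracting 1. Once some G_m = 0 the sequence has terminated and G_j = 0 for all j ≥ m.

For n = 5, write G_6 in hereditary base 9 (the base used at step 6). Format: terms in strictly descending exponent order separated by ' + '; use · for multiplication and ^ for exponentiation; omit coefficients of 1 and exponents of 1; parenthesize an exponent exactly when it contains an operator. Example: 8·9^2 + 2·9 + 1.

G_0=5  [base 3] 3 + 2  →[3↦4]→  4 + 2 = 6  −1 ⇒ G_1=5
G_1=5  [base 4] 4 + 1  →[4↦5]→  5 + 1 = 6  −1 ⇒ G_2=5
G_2=5  [base 5] 5  →[5↦6]→  6 = 6  −1 ⇒ G_3=5
G_3=5  [base 6] 5  →[6↦7]→  5 = 5  −1 ⇒ G_4=4
G_4=4  [base 7] 4  →[7↦8]→  4 = 4  −1 ⇒ G_5=3
G_5=3  [base 8] 3  →[8↦9]→  3 = 3  −1 ⇒ G_6=2
G_6=2  [base 9] 2  →[9↦10]→  2 = 2  −1 ⇒ G_7=1

2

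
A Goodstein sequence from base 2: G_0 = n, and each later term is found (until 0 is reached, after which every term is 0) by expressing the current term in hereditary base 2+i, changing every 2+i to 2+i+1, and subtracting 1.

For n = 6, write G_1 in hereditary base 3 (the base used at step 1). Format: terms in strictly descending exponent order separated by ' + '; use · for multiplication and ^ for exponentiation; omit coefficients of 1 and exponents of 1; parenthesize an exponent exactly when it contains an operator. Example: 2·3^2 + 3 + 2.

3^3 + 2

base 2: 6 = 2^2 + 2; at 3: 3^3 + 3 = 30; next = 29
base 3: 29 = 3^3 + 2; at 4: 4^4 + 2 = 258; next = 257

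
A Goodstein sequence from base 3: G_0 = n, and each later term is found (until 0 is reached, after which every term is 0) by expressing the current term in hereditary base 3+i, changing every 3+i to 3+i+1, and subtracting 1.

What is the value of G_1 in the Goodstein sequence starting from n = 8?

9

base 3: 8 = 2·3 + 2; at 4: 2·4 + 2 = 10; next = 9
base 4: 9 = 2·4 + 1; at 5: 2·5 + 1 = 11; next = 10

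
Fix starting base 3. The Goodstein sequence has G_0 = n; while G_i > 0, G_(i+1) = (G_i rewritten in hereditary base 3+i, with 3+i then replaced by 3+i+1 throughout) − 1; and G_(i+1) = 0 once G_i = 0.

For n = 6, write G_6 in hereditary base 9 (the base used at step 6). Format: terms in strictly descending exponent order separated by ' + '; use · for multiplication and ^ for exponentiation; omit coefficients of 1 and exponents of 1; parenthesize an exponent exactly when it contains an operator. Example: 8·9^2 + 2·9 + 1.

6

i=0: 6 = 2·3 (b=3); 3→4: 2·4 = 8; 8−1 = 7
i=1: 7 = 4 + 3 (b=4); 4→5: 5 + 3 = 8; 8−1 = 7
i=2: 7 = 5 + 2 (b=5); 5→6: 6 + 2 = 8; 8−1 = 7
i=3: 7 = 6 + 1 (b=6); 6→7: 7 + 1 = 8; 8−1 = 7
i=4: 7 = 7 (b=7); 7→8: 8 = 8; 8−1 = 7
i=5: 7 = 7 (b=8); 8→9: 7 = 7; 7−1 = 6
i=6: 6 = 6 (b=9); 9→10: 6 = 6; 6−1 = 5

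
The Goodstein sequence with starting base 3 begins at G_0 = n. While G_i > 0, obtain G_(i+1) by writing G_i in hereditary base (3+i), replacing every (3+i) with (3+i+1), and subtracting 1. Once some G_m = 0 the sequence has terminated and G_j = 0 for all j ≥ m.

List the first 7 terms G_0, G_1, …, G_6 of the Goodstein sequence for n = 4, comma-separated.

4, 4, 4, 3, 2, 1, 0

step 0: 4 = 3 + 1; sub 4 for 3: 4 + 1; = 5; G_1 = 5−1 = 4
step 1: 4 = 4; sub 5 for 4: 5; = 5; G_2 = 5−1 = 4
step 2: 4 = 4; sub 6 for 5: 4; = 4; G_3 = 4−1 = 3
step 3: 3 = 3; sub 7 for 6: 3; = 3; G_4 = 3−1 = 2
step 4: 2 = 2; sub 8 for 7: 2; = 2; G_5 = 2−1 = 1
step 5: 1 = 1; sub 9 for 8: 1; = 1; G_6 = 1−1 = 0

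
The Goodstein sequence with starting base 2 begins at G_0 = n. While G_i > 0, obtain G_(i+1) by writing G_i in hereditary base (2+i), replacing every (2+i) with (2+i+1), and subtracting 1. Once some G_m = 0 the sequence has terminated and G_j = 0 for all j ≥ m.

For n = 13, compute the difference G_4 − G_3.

264619

[0] 13 ≡ 2^(2 + 1) + 2^2 + 1 (base 2). Lift 3: 109. −1: 108.
[1] 108 ≡ 3^(3 + 1) + 3^3 (base 3). Lift 4: 1280. −1: 1279.
[2] 1279 ≡ 4^(4 + 1) + 3·4^3 + 3·4^2 + 3·4 + 3 (base 4). Lift 5: 16093. −1: 16092.
[3] 16092 ≡ 5^(5 + 1) + 3·5^3 + 3·5^2 + 3·5 + 2 (base 5). Lift 6: 280712. −1: 280711.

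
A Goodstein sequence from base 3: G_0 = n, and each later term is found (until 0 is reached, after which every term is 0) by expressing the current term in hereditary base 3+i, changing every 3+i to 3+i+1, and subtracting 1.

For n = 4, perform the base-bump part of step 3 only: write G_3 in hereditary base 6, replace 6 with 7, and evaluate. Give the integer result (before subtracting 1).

base 3: 4 = 3 + 1; at 4: 4 + 1 = 5; next = 4
base 4: 4 = 4; at 5: 5 = 5; next = 4
base 5: 4 = 4; at 6: 4 = 4; next = 3
base 6: 3 = 3; at 7: 3 = 3; next = 2

3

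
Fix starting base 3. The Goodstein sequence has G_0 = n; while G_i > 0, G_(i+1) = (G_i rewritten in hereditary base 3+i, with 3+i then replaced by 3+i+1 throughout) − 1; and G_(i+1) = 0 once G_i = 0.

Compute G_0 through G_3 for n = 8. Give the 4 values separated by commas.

[0] 8 ≡ 2·3 + 2 (base 3). Lift 4: 10. −1: 9.
[1] 9 ≡ 2·4 + 1 (base 4). Lift 5: 11. −1: 10.
[2] 10 ≡ 2·5 (base 5). Lift 6: 12. −1: 11.

8, 9, 10, 11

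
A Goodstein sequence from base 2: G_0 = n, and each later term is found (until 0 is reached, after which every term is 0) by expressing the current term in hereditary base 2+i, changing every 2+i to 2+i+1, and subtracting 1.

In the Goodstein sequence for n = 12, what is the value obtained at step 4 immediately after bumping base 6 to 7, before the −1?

12 —HB2→ 2^(2 + 1) + 2^2 —bump→ 3^(3 + 1) + 3^3 = 108 —(−1)→ 107
107 —HB3→ 3^(3 + 1) + 2·3^2 + 2·3 + 2 —bump→ 4^(4 + 1) + 2·4^2 + 2·4 + 2 = 1066 —(−1)→ 1065
1065 —HB4→ 4^(4 + 1) + 2·4^2 + 2·4 + 1 —bump→ 5^(5 + 1) + 2·5^2 + 2·5 + 1 = 15686 —(−1)→ 15685
15685 —HB5→ 5^(5 + 1) + 2·5^2 + 2·5 —bump→ 6^(6 + 1) + 2·6^2 + 2·6 = 280020 —(−1)→ 280019

5764911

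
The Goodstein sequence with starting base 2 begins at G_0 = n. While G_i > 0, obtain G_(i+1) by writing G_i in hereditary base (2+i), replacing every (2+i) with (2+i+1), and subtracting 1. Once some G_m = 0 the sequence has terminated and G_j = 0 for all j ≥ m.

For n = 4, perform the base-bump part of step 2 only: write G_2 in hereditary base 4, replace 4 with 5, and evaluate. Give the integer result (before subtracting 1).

step 0: 4 = 2^2; sub 3 for 2: 3^3; = 27; G_1 = 27−1 = 26
step 1: 26 = 2·3^2 + 2·3 + 2; sub 4 for 3: 2·4^2 + 2·4 + 2; = 42; G_2 = 42−1 = 41
step 2: 41 = 2·4^2 + 2·4 + 1; sub 5 for 4: 2·5^2 + 2·5 + 1; = 61; G_3 = 61−1 = 60

61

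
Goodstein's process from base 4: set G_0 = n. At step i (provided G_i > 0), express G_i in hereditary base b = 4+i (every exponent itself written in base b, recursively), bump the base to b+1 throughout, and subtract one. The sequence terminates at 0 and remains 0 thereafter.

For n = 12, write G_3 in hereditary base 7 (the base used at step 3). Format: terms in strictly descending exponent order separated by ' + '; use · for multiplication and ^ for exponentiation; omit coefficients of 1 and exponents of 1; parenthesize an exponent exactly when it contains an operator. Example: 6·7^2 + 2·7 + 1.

base 4: 12 = 3·4; at 5: 3·5 = 15; next = 14
base 5: 14 = 2·5 + 4; at 6: 2·6 + 4 = 16; next = 15
base 6: 15 = 2·6 + 3; at 7: 2·7 + 3 = 17; next = 16
base 7: 16 = 2·7 + 2; at 8: 2·8 + 2 = 18; next = 17

2·7 + 2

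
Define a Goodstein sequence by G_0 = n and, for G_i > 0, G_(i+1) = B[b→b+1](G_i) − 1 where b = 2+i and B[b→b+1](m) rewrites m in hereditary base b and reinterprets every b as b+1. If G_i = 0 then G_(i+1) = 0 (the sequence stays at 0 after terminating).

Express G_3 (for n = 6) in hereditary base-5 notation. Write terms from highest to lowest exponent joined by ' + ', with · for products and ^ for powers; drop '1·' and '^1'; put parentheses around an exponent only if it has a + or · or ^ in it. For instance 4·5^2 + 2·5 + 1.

G_0=6  [base 2] 2^2 + 2  →[2↦3]→  3^3 + 3 = 30  −1 ⇒ G_1=29
G_1=29  [base 3] 3^3 + 2  →[3↦4]→  4^4 + 2 = 258  −1 ⇒ G_2=257
G_2=257  [base 4] 4^4 + 1  →[4↦5]→  5^5 + 1 = 3126  −1 ⇒ G_3=3125
G_3=3125  [base 5] 5^5  →[5↦6]→  6^6 = 46656  −1 ⇒ G_4=46655

5^5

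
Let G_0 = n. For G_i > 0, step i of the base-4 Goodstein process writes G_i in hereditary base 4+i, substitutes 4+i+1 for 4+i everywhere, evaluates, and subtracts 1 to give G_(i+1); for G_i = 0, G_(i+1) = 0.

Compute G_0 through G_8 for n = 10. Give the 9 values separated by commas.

[0] 10 ≡ 2·4 + 2 (base 4). Lift 5: 12. −1: 11.
[1] 11 ≡ 2·5 + 1 (base 5). Lift 6: 13. −1: 12.
[2] 12 ≡ 2·6 (base 6). Lift 7: 14. −1: 13.
[3] 13 ≡ 7 + 6 (base 7). Lift 8: 14. −1: 13.
[4] 13 ≡ 8 + 5 (base 8). Lift 9: 14. −1: 13.
[5] 13 ≡ 9 + 4 (base 9). Lift 10: 14. −1: 13.
[6] 13 ≡ 10 + 3 (base 10). Lift 11: 14. −1: 13.
[7] 13 ≡ 11 + 2 (base 11). Lift 12: 14. −1: 13.

10, 11, 12, 13, 13, 13, 13, 13, 13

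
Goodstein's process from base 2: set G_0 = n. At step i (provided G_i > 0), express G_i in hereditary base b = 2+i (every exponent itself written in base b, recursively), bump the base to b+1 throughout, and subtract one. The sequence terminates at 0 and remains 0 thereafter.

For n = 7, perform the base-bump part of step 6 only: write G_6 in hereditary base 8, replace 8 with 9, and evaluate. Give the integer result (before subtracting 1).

37665880

base 2: 7 = 2^2 + 2 + 1; at 3: 3^3 + 3 + 1 = 31; next = 30
base 3: 30 = 3^3 + 3; at 4: 4^4 + 4 = 260; next = 259
base 4: 259 = 4^4 + 3; at 5: 5^5 + 3 = 3128; next = 3127
base 5: 3127 = 5^5 + 2; at 6: 6^6 + 2 = 46658; next = 46657
base 6: 46657 = 6^6 + 1; at 7: 7^7 + 1 = 823544; next = 823543
base 7: 823543 = 7^7; at 8: 8^8 = 16777216; next = 16777215
base 8: 16777215 = 7·8^7 + 7·8^6 + 7·8^5 + 7·8^4 + 7·8^3 + 7·8^2 + 7·8 + 7; at 9: 7·9^7 + 7·9^6 + 7·9^5 + 7·9^4 + 7·9^3 + 7·9^2 + 7·9 + 7 = 37665880; next = 37665879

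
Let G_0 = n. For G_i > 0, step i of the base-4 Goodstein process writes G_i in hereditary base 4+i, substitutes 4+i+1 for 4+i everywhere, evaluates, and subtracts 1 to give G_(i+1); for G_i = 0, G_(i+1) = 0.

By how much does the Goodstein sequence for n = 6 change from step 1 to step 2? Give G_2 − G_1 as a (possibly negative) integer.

0

G_0 = 6. HB_4(6) = 4 + 2. Bump = 7. G_1 = 6.
G_1 = 6. HB_5(6) = 5 + 1. Bump = 7. G_2 = 6.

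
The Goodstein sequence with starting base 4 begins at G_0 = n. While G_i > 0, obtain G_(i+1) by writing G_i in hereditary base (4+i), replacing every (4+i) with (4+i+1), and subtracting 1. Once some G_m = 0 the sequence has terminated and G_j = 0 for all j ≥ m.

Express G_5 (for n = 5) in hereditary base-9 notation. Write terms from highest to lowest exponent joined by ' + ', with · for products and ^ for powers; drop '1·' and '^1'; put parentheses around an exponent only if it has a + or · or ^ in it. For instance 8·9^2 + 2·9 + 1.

step 0: 5 = 4 + 1; sub 5 for 4: 5 + 1; = 6; G_1 = 6−1 = 5
step 1: 5 = 5; sub 6 for 5: 6; = 6; G_2 = 6−1 = 5
step 2: 5 = 5; sub 7 for 6: 5; = 5; G_3 = 5−1 = 4
step 3: 4 = 4; sub 8 for 7: 4; = 4; G_4 = 4−1 = 3
step 4: 3 = 3; sub 9 for 8: 3; = 3; G_5 = 3−1 = 2
step 5: 2 = 2; sub 10 for 9: 2; = 2; G_6 = 2−1 = 1

2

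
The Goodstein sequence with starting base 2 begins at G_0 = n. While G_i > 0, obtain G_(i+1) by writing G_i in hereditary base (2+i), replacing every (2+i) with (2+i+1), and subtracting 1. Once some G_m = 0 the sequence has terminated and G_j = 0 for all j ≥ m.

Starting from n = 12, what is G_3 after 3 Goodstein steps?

(0) 12|_2 = 2^(2 + 1) + 2^2 ↦ 3^(3 + 1) + 3^3|_3 = 108 ⇒ 107
(1) 107|_3 = 3^(3 + 1) + 2·3^2 + 2·3 + 2 ↦ 4^(4 + 1) + 2·4^2 + 2·4 + 2|_4 = 1066 ⇒ 1065
(2) 1065|_4 = 4^(4 + 1) + 2·4^2 + 2·4 + 1 ↦ 5^(5 + 1) + 2·5^2 + 2·5 + 1|_5 = 15686 ⇒ 15685
(3) 15685|_5 = 5^(5 + 1) + 2·5^2 + 2·5 ↦ 6^(6 + 1) + 2·6^2 + 2·6|_6 = 280020 ⇒ 280019

15685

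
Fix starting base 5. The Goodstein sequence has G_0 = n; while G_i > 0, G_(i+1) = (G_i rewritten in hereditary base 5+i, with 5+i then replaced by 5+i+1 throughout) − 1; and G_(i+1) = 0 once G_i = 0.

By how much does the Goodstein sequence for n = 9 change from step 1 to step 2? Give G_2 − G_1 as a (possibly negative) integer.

0

[0] 9 ≡ 5 + 4 (base 5). Lift 6: 10. −1: 9.
[1] 9 ≡ 6 + 3 (base 6). Lift 7: 10. −1: 9.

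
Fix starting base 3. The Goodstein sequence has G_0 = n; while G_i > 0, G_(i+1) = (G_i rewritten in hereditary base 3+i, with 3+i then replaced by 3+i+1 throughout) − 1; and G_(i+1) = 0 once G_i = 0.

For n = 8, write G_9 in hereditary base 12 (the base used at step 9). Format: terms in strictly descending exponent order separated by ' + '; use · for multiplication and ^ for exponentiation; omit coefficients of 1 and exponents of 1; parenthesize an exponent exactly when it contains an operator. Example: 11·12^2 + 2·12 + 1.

11

G_0=8  [base 3] 2·3 + 2  →[3↦4]→  2·4 + 2 = 10  −1 ⇒ G_1=9
G_1=9  [base 4] 2·4 + 1  →[4↦5]→  2·5 + 1 = 11  −1 ⇒ G_2=10
G_2=10  [base 5] 2·5  →[5↦6]→  2·6 = 12  −1 ⇒ G_3=11
G_3=11  [base 6] 6 + 5  →[6↦7]→  7 + 5 = 12  −1 ⇒ G_4=11
G_4=11  [base 7] 7 + 4  →[7↦8]→  8 + 4 = 12  −1 ⇒ G_5=11
G_5=11  [base 8] 8 + 3  →[8↦9]→  9 + 3 = 12  −1 ⇒ G_6=11
G_6=11  [base 9] 9 + 2  →[9↦10]→  10 + 2 = 12  −1 ⇒ G_7=11
G_7=11  [base 10] 10 + 1  →[10↦11]→  11 + 1 = 12  −1 ⇒ G_8=11
G_8=11  [base 11] 11  →[11↦12]→  12 = 12  −1 ⇒ G_9=11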